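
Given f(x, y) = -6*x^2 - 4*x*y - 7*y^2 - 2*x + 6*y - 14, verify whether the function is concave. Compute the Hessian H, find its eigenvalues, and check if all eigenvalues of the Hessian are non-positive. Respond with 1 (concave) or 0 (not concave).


The Hessian of f(x,y) = -6*x^2 - 4*x*y - 7*y^2 - 2*x + 6*y - 14 is:
H = [[-12, -4], [-4, -14]]
Trace = -12 - 14 = -26
Determinant = -12*-14 - (-4)^2 = 152
Discriminant = (-26)^2 - 4*152 = 68.0
Eigenvalues: lambda_1 = -17.1231, lambda_2 = -8.8769
The function is concave.

1


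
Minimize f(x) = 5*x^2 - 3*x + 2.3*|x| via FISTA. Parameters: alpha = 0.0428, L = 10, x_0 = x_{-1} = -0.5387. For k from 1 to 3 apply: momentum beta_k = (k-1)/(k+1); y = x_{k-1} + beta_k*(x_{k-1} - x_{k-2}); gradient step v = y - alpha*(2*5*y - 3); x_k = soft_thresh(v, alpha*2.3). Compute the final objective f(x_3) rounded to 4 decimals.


FISTA on f(x) = 5*x^2 - 3*x + 2.3*|x|
L = 10, alpha = 0.0428
Iteration 1: beta = 0.0, y = -0.5387 + 0.0*(-0.5387 + 0.5387) = -0.5387
  grad(y) = -8.387, v = y - alpha*grad = -0.1797
  prox(v) = soft_thresh(-0.1797, 0.0984) = -0.0813
Iteration 2: beta = 0.3333, y = -0.0813 + 0.3333*(-0.0813 + 0.5387) = 0.0712
  grad(y) = -2.2883, v = y - alpha*grad = 0.1691
  prox(v) = soft_thresh(0.1691, 0.0984) = 0.0707
Iteration 3: beta = 0.5, y = 0.0707 + 0.5*(0.0707 + 0.0813) = 0.1467
  grad(y) = -1.5335, v = y - alpha*grad = 0.2123
  prox(v) = soft_thresh(0.2123, 0.0984) = 0.1138
f(x_3) = 5*0.1138^2 - 3*0.1138 + 2.3*|0.1138| = -0.0149


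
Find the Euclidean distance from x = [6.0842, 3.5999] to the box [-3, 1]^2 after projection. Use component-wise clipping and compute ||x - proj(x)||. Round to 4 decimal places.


Project each component onto [-3, 1].
clip(6.0842) = 1.0, clip(3.5999) = 1.0
Projection = [1.0, 1.0]
Squared diffs: [25.8491, 6.7595]
Distance = sqrt(32.6086) = 5.7104


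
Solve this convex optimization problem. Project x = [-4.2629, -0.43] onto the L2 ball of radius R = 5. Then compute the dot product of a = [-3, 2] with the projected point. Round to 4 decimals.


Step 1: Compute ||x|| (intermediates to 6 decimals).
||x|| = sqrt((-4.2629)^2 + (-0.43)^2) = 4.284532
Step 2: Project.
Since ||x|| <= R, proj = x (no scaling needed).
proj(x) = [-4.2629, -0.43]
Step 3: Dot product.
a^T * proj(x) = -3*(-4.2629) + 2*(-0.43) = 11.9287


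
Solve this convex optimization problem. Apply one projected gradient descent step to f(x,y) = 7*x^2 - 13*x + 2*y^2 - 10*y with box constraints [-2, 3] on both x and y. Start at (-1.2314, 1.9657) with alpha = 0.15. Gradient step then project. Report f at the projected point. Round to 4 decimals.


Step 1: Compute gradient at (-1.2314, 1.9657).
grad_x = 2*7*-1.2314 - 13 = -30.2396
grad_y = 2*2*1.9657 - 10 = -2.1372
Step 2: Gradient step.
x_raw = -1.2314 - 0.15*-30.2396 = 3.3045
y_raw = 1.9657 - 0.15*-2.1372 = 2.2863
Step 3: Project onto [-2, 3].
x_proj = clip(3.3045) = 3.0
y_proj = clip(2.2863) = 2.2863
Step 4: Evaluate f.
f(3.0, 2.2863) = 11.5914


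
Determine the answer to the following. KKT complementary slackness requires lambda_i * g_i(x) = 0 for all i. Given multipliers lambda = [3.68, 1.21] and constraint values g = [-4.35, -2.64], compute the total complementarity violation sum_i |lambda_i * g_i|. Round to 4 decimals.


KKT complementary slackness check:
lambda_1 * g_1 = 3.68 * -4.35 = -16.008
lambda_2 * g_2 = 1.21 * -2.64 = -3.1944
Total violation = 16.008 + 3.1944 = 19.2024


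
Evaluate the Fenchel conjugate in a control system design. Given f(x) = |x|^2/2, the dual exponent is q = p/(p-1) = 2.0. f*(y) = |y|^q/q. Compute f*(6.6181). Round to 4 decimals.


The conjugate exponent q satisfies 1/p + 1/q = 1.
p = 2, so q = 2/(2 - 1) = 2.0
|y|^q = 6.6181^2.0 = 43.7992
f*(6.6181) = 43.7992 / 2.0 = 21.8996


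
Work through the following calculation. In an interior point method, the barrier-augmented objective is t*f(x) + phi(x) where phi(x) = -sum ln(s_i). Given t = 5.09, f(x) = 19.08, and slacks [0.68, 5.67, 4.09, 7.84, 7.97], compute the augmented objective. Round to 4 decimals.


Step 1: Compute log-barrier.
ln values: [-0.3857, 1.7352, 1.4085, 2.0592, 2.0757]
phi = -(-0.3857 + 1.7352 + 1.4085 + 2.0592 + 2.0757) = -6.893
Step 2: Compute augmented objective.
t*f(x) = 5.09*19.08 = 97.1172
Total = 97.1172 - 6.893 = 90.2242


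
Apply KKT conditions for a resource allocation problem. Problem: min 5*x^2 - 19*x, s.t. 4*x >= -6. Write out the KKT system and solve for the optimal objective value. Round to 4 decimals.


Step 1: Try lambda = 0 (constraint inactive).
Stationarity: 2*5*x - 19 = 0
x* = 19/(2*5) = 1.9
Check constraint: 4*1.9 = 7.6 >= -6 -- satisfied.
Step 2: Compute optimal value.
f(x*) = 5*1.9^2 - 19*1.9 = -18.05


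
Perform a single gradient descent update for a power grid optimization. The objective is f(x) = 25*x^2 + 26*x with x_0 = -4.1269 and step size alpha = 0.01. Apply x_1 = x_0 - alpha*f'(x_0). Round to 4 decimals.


We compute the gradient at x_0 and apply the update.
f'(x) = 50*x + 26
f'(-4.1269) = 50*-4.1269 + 26 = -180.345
x_1 = -4.1269 - 0.01*-180.345 = -2.3235


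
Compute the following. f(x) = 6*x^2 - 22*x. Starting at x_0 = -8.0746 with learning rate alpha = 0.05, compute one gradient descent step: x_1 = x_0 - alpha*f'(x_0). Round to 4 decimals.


We compute the gradient at x_0 and apply the update.
f'(x) = 12*x - 22
f'(-8.0746) = 12*-8.0746 - 22 = -118.8952
x_1 = -8.0746 - 0.05*-118.8952 = -2.1298


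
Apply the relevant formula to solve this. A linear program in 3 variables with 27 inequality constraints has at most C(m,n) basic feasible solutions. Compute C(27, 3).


Each vertex corresponds to some choice of n active constraints out of m, so the number of vertices is at most C(m, n) = m! / (n!(m-n)!).
m = 27, n = 3
Numerator: 27 * 26 * 25
Denominator: 3! = 6
C(27, 3) = 2925


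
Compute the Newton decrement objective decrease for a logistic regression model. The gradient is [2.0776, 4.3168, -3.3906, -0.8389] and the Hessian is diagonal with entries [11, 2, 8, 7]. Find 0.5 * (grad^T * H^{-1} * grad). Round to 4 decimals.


Step 1: H is diagonal, so H^(-1) * g = [0.1889, 2.1584, -0.4238, -0.1198].
Step 2: g^T H^(-1) g = sum_i g_i^2 / H_ii
  = (2.0776)^2/11 + (4.3168)^2/2 + (-3.3906)^2/8 + (-0.8389)^2/7
  = 0.3924 + 9.3174 + 1.437 + 0.1005 = 11.2473
Step 3: Objective decrease = 0.5 * g^T H^(-1) g = 5.6237


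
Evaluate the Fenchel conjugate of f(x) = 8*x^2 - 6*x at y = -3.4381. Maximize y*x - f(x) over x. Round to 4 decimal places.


f*(y) = sup_x {y*x - a*x^2 - b*x} = sup_x {(y-b)*x - a*x^2}
FOC: (y - b) - 2a*x = 0 => x* = (y - b)/(2a)
x* = (-3.4381 + 6)/(2*8) = 0.1601
f*(-3.4381) = (y-b)^2/(4a) = (-3.4381 + 6)^2/(4*8)
= 6.5633/32 = 0.2051


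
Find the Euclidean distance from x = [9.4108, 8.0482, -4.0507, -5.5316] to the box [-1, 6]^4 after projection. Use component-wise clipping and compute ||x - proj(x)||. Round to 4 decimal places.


Project each component onto [-1, 6].
clip(9.4108) = 6.0, clip(8.0482) = 6.0, clip(-4.0507) = -1.0, clip(-5.5316) = -1.0
Projection = [6.0, 6.0, -1.0, -1.0]
Squared diffs: [11.6336, 4.1951, 9.3068, 20.5354]
Distance = sqrt(45.6709) = 6.758


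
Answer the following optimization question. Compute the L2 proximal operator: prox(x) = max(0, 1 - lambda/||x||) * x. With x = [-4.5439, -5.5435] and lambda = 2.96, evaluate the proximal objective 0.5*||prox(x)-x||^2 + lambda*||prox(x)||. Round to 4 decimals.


Step 1: Compute ||x||.
||x|| = 7.1678
Step 2: Compute scaling factor.
scale = max(0, 1 - 2.96/7.1678) = 0.587
Step 3: prox(x) = [-2.6675, -3.2543]
||prox(x)|| = 4.2078
Step 4: Proximal objective.
0.5*||prox-x||^2 = 4.3808
lambda*||prox|| = 12.4551
Total = 16.8359


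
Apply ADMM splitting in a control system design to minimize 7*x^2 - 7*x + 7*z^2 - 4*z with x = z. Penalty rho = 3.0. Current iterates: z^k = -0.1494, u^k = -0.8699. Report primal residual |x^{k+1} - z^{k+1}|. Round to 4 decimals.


ADMM iteration with rho = 3.0, z^k = -0.1494, u^k = -0.8699
Step 1: x-update.
Minimize 7*x^2 - 7*x + (3.0/2)*(x + 0.1494 - 0.8699)^2
FOC: (2*7 + 3.0)*x = 7 + 3.0*(-0.1494 + 0.8699)
x^{k+1} = 0.5389
Step 2: z-update.
Minimize 7*z^2 - 4*z + (3.0/2)*(0.5389 - z - 0.8699)^2
FOC: (2*7 + 3.0)*z = 4 + 3.0*(0.5389 - 0.8699)
z^{k+1} = 0.1769
Step 3: u-update.
u^{k+1} = -0.8699 + 0.5389 - 0.1769 = -0.5079
Step 4: Primal residual = |0.5389 - 0.1769| = 0.362


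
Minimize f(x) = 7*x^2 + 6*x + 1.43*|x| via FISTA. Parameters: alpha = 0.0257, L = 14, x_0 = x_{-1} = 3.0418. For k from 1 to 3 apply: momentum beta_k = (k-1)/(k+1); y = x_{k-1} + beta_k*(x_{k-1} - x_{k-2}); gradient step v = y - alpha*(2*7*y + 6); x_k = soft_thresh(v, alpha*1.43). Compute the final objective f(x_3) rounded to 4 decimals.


FISTA on f(x) = 7*x^2 + 6*x + 1.43*|x|
L = 14, alpha = 0.0257
Iteration 1: beta = 0.0, y = 3.0418 + 0.0*(3.0418 - 3.0418) = 3.0418
  grad(y) = 48.5852, v = y - alpha*grad = 1.7932
  prox(v) = soft_thresh(1.7932, 0.0368) = 1.7564
Iteration 2: beta = 0.3333, y = 1.7564 + 0.3333*(1.7564 - 3.0418) = 1.3279
  grad(y) = 24.5912, v = y - alpha*grad = 0.696
  prox(v) = soft_thresh(0.696, 0.0368) = 0.6592
Iteration 3: beta = 0.5, y = 0.6592 + 0.5*(0.6592 - 1.7564) = 0.1106
  grad(y) = 7.5483, v = y - alpha*grad = -0.0834
  prox(v) = soft_thresh(-0.0834, 0.0368) = -0.0466
f(x_3) = 7*(-0.0466)^2 + 6*(-0.0466) + 1.43*|-0.0466| = -0.1979


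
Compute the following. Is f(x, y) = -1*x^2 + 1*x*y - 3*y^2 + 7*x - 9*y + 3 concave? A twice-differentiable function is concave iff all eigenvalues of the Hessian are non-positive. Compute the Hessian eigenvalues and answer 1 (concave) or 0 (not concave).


The Hessian of f(x,y) = -1*x^2 + 1*x*y - 3*y^2 + 7*x - 9*y + 3 is:
H = [[-2, 1], [1, -6]]
Trace = -2 - 6 = -8
Determinant = -2*-6 - (1)^2 = 11
Discriminant = (-8)^2 - 4*11 = 20.0
Eigenvalues: lambda_1 = -6.2361, lambda_2 = -1.7639
The function is concave.

1


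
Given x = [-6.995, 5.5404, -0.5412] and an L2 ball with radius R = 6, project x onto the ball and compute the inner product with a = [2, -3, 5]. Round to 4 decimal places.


Step 1: Compute ||x|| (intermediates to 6 decimals).
||x|| = sqrt((-6.995)^2 + 5.5404^2 + (-0.5412)^2) = 8.93974
Step 2: Project.
Since ||x|| > R, scale = R/||x|| = 6/8.93974 = 0.67116, proj(x) = scale * x
proj(x) = [-4.694764, 3.718495, -0.363232]
Step 3: Dot product.
a^T * proj(x) = 2*(-4.694764) - 3*3.718495 + 5*(-0.363232) = -22.3612


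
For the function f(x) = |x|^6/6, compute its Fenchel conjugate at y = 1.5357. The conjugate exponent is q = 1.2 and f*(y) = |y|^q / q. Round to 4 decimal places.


The conjugate exponent q satisfies 1/p + 1/q = 1.
p = 6, so q = 6/(6 - 1) = 1.2
|y|^q = 1.5357^1.2 = 1.6733
f*(1.5357) = 1.6733 / 1.2 = 1.3944


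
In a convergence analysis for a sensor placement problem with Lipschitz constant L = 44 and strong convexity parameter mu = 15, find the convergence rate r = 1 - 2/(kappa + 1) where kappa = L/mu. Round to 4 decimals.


Step 1: Compute the condition number.
kappa = L/mu = 44/15 = 2.9333
Step 2: Compute the convergence rate.
r = 1 - 2/(kappa + 1) = 1 - 2*mu/(L + mu) = (L - mu)/(L + mu) = 29/59 = 0.4915


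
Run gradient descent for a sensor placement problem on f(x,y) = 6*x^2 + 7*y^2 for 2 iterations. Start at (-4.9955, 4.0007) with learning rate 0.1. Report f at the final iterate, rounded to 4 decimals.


Gradient descent on f(x,y) = 6*x^2 + 7*y^2.
Starting point: (-4.9955, 4.0007), alpha = 0.1
Step 1: grad_x = 2*6*-4.9955 = -59.946, grad_y = 2*7*4.0007 = 56.0098
  x_1 = -4.9955 - 0.1*-59.946 = 0.9991
  y_1 = 4.0007 - 0.1*56.0098 = -1.6003
Step 2: grad_x = 2*6*0.9991 = 11.9892, grad_y = 2*7*-1.6003 = -22.4039
  x_2 = 0.9991 - 0.1*11.9892 = -0.1998
  y_2 = -1.6003 - 0.1*-22.4039 = 0.6401
f(-0.1998, 0.6401) = 6*(-0.1998)^2 + 7*0.6401^2 = 3.1078


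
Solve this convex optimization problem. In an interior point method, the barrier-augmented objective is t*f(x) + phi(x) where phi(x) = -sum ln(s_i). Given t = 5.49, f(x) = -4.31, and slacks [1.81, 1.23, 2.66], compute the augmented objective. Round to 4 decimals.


Step 1: Compute log-barrier.
ln values: [0.5933, 0.207, 0.9783]
phi = -(0.5933 + 0.207 + 0.9783) = -1.7787
Step 2: Compute augmented objective.
t*f(x) = 5.49*-4.31 = -23.6619
Total = -23.6619 - 1.7787 = -25.4406


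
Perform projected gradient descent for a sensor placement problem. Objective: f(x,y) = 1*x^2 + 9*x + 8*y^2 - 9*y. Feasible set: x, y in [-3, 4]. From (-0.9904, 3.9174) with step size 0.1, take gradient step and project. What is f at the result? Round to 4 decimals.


Step 1: Compute gradient at (-0.9904, 3.9174).
grad_x = 2*1*-0.9904 + 9 = 7.0192
grad_y = 2*8*3.9174 - 9 = 53.6784
Step 2: Gradient step.
x_raw = -0.9904 - 0.1*7.0192 = -1.6923
y_raw = 3.9174 - 0.1*53.6784 = -1.4504
Step 3: Project onto [-3, 4].
x_proj = clip(-1.6923) = -1.6923
y_proj = clip(-1.4504) = -1.4504
Step 4: Evaluate f.
f(-1.6923, -1.4504) = 17.5172


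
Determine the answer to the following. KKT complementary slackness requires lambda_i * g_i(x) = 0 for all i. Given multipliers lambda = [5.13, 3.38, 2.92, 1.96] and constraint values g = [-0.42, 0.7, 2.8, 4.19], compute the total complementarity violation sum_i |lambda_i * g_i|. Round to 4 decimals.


KKT complementary slackness check:
lambda_1 * g_1 = 5.13 * -0.42 = -2.1546
lambda_2 * g_2 = 3.38 * 0.7 = 2.366
lambda_3 * g_3 = 2.92 * 2.8 = 8.176
lambda_4 * g_4 = 1.96 * 4.19 = 8.2124
Total violation = 2.1546 + 2.366 + 8.176 + 8.2124 = 20.909


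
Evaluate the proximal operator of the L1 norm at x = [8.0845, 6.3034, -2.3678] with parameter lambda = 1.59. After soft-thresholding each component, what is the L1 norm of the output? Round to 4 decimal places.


Soft-thresholding with lambda = 1.59:
prox(8.0845) = sign(8.0845)*max(|8.0845| - 1.59, 0) = 6.4945
prox(6.3034) = sign(6.3034)*max(|6.3034| - 1.59, 0) = 4.7134
prox(-2.3678) = sign(-2.3678)*max(|-2.3678| - 1.59, 0) = -0.7778
prox(x) = [6.4945, 4.7134, -0.7778]
||prox(x)||_1 = 6.4945 + 4.7134 + 0.7778 = 11.9857


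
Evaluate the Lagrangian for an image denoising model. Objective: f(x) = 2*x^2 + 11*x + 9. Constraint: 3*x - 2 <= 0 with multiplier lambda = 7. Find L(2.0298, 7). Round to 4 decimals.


Step 1: Evaluate f(x).
f(2.0298) = 2*2.0298^2 + 11*2.0298 + 9 = 39.568
Step 2: Evaluate g(x).
g(2.0298) = 3*2.0298 - 2 = 4.0894
Step 3: Compute Lagrangian.
L = 39.568 + 7*4.0894 = 68.1938


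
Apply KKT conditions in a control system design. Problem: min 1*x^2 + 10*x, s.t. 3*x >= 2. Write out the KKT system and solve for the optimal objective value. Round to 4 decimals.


Step 1: Try lambda = 0 (constraint inactive).
x_unc = -10/(2*1) = -5.0
Check: 3*-5.0 = -15.0 < 2 -- violated!
Step 2: Constraint must be active: 3*x = 2
x* = 2/3 = 0.6667 (rounded; the exact value 2/3 is used below)
lambda = (2*1*(2/3) + 10)/3 = 3.7778
Step 3: Compute optimal value.
f(x*) = 1*(2/3)^2 + 10*(2/3) = 7.1111


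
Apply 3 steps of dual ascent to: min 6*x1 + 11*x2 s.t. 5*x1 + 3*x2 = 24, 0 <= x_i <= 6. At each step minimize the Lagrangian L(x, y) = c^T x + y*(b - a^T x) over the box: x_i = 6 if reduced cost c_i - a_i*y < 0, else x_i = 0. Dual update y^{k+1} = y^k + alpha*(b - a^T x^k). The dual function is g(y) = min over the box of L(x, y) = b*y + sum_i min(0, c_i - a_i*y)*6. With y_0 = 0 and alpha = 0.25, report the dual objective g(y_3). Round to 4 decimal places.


Dual ascent for LP: min 6*x1 + 11*x2, 5*x1 + 3*x2 = 24, 0 <= x_i <= 6
Step 1: y^k = 0.0, reduced costs: (6.0, 11.0)
  x^k = (0.0, 0.0), subgradient = b - a^T x = 24.0
  y^{k+1} = 0.0 + 0.25*24.0 = 6.0
Step 2: y^k = 6.0, reduced costs: (-24.0, -7.0)
  x^k = (6.0, 6.0), subgradient = b - a^T x = -24.0
  y^{k+1} = 6.0 + 0.25*-24.0 = 0.0
Step 3: y^k = 0.0, reduced costs: (6.0, 11.0)
  x^k = (0.0, 0.0), subgradient = b - a^T x = 24.0
  y^{k+1} = 0.0 + 0.25*24.0 = 6.0
Dual objective at y_3 = 6.0: reduced costs (-24.0, -7.0), box minimizer x = (6.0, 6.0)
g(y_3) = b*y + (c1 - a1*y)*x1 + (c2 - a2*y)*x2 = 24*6.0 + (-24.0)*6.0 + (-7.0)*6.0 = 144.0 - 144.0 - 42.0 = -42.0


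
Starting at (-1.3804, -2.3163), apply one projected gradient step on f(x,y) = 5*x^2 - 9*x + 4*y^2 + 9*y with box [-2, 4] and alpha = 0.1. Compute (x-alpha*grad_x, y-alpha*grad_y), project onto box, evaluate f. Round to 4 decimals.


Step 1: Compute gradient at (-1.3804, -2.3163).
grad_x = 2*5*-1.3804 - 9 = -22.804
grad_y = 2*4*-2.3163 + 9 = -9.5304
Step 2: Gradient step.
x_raw = -1.3804 - 0.1*-22.804 = 0.9
y_raw = -2.3163 - 0.1*-9.5304 = -1.3633
Step 3: Project onto [-2, 4].
x_proj = clip(0.9) = 0.9
y_proj = clip(-1.3633) = -1.3633
Step 4: Evaluate f.
f(0.9, -1.3633) = -8.8854


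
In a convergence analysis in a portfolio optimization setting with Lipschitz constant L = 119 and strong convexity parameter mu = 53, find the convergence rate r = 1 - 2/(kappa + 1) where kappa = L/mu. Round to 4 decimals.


Step 1: Compute the condition number.
kappa = L/mu = 119/53 = 2.2453
Step 2: Compute the convergence rate.
r = 1 - 2/(kappa + 1) = 1 - 2*mu/(L + mu) = (L - mu)/(L + mu) = 66/172 = 0.3837


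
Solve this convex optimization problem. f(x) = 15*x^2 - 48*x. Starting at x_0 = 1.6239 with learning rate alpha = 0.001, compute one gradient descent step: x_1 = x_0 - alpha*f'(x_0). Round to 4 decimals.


We compute the gradient at x_0 and apply the update.
f'(x) = 30*x - 48
f'(1.6239) = 30*1.6239 - 48 = 0.717
x_1 = 1.6239 - 0.001*0.717 = 1.6232


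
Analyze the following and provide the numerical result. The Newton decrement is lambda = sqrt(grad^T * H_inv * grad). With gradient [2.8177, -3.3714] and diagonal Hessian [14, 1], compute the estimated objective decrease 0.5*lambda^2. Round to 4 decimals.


Step 1: H is diagonal, so H^(-1) * g = [0.2013, -3.3714].
Step 2: g^T H^(-1) g = sum_i g_i^2 / H_ii
  = (2.8177)^2/14 + (-3.3714)^2/1
  = 0.5671 + 11.3663 = 11.9334
Step 3: Objective decrease = 0.5 * g^T H^(-1) g = 5.9667


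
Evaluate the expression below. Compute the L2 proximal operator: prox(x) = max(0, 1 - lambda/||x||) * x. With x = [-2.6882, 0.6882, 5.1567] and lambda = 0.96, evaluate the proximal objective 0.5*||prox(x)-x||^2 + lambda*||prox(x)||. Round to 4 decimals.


Step 1: Compute ||x||.
||x|| = 5.8559
Step 2: Compute scaling factor.
scale = max(0, 1 - 0.96/5.8559) = 0.8361
Step 3: prox(x) = [-2.2475, 0.5754, 4.3113]
||prox(x)|| = 4.8959
Step 4: Proximal objective.
0.5*||prox-x||^2 = 0.4608
lambda*||prox|| = 4.7001
Total = 5.1609


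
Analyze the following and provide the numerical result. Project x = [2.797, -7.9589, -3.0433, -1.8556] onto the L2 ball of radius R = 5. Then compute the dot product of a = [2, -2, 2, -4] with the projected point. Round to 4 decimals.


Step 1: Compute ||x|| (intermediates to 6 decimals).
||x|| = sqrt(2.797^2 + (-7.9589)^2 + (-3.0433)^2 + (-1.8556)^2) = 9.158178
Step 2: Project.
Since ||x|| > R, scale = R/||x|| = 5/9.158178 = 0.54596, proj(x) = scale * x
proj(x) = [1.52705, -4.345241, -1.66152, -1.013083]
Step 3: Dot product.
a^T * proj(x) = 2*1.52705 - 2*(-4.345241) + 2*(-1.66152) - 4*(-1.013083) = 12.4739


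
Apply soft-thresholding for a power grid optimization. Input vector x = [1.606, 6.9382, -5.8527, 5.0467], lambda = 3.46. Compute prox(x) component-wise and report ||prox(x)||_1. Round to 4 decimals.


Soft-thresholding with lambda = 3.46:
prox(1.606) = sign(1.606)*max(|1.606| - 3.46, 0) = 0.0
prox(6.9382) = sign(6.9382)*max(|6.9382| - 3.46, 0) = 3.4782
prox(-5.8527) = sign(-5.8527)*max(|-5.8527| - 3.46, 0) = -2.3927
prox(5.0467) = sign(5.0467)*max(|5.0467| - 3.46, 0) = 1.5867
prox(x) = [0.0, 3.4782, -2.3927, 1.5867]
||prox(x)||_1 = 0.0 + 3.4782 + 2.3927 + 1.5867 = 7.4576


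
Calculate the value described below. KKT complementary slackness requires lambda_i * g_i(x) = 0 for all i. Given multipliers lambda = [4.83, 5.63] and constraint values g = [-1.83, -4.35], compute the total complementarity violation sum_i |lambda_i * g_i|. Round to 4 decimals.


KKT complementary slackness check:
lambda_1 * g_1 = 4.83 * -1.83 = -8.8389
lambda_2 * g_2 = 5.63 * -4.35 = -24.4905
Total violation = 8.8389 + 24.4905 = 33.3294


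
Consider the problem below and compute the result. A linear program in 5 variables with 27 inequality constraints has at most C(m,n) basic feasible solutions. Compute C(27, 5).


Each vertex corresponds to some choice of n active constraints out of m, so the number of vertices is at most C(m, n) = m! / (n!(m-n)!).
m = 27, n = 5
Numerator: 27 * 26 * 25 * 24 * 23
Denominator: 5! = 120
C(27, 5) = 80730


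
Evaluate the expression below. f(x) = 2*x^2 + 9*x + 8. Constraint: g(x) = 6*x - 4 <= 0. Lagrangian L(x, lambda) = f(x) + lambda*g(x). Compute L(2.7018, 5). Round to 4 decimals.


Step 1: Evaluate f(x).
f(2.7018) = 2*2.7018^2 + 9*2.7018 + 8 = 46.9156
Step 2: Evaluate g(x).
g(2.7018) = 6*2.7018 - 4 = 12.2108
Step 3: Compute Lagrangian.
L = 46.9156 + 5*12.2108 = 107.9696


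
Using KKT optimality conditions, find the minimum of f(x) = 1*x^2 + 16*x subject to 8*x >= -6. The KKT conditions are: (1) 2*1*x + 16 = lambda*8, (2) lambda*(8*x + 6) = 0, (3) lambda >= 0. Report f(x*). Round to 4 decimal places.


Step 1: Try lambda = 0 (constraint inactive).
x_unc = -16/(2*1) = -8.0
Check: 8*-8.0 = -64.0 < -6 -- violated!
Step 2: Constraint must be active: 8*x = -6
x* = -6/8 = -0.75
lambda = (2*1*(-0.75) + 16)/8 = 1.8125
Step 3: Compute optimal value.
f(x*) = 1*(-0.75)^2 + 16*(-0.75) = -11.4375


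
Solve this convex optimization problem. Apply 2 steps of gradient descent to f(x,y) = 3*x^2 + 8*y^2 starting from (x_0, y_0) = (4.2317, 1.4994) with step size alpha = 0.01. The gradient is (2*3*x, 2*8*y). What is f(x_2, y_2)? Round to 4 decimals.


Gradient descent on f(x,y) = 3*x^2 + 8*y^2.
Starting point: (4.2317, 1.4994), alpha = 0.01
Step 1: grad_x = 2*3*4.2317 = 25.3902, grad_y = 2*8*1.4994 = 23.9904
  x_1 = 4.2317 - 0.01*25.3902 = 3.9778
  y_1 = 1.4994 - 0.01*23.9904 = 1.2595
Step 2: grad_x = 2*3*3.9778 = 23.8668, grad_y = 2*8*1.2595 = 20.1519
  x_2 = 3.9778 - 0.01*23.8668 = 3.7391
  y_2 = 1.2595 - 0.01*20.1519 = 1.058
f(3.7391, 1.058) = 3*3.7391^2 + 8*1.058^2 = 50.8978


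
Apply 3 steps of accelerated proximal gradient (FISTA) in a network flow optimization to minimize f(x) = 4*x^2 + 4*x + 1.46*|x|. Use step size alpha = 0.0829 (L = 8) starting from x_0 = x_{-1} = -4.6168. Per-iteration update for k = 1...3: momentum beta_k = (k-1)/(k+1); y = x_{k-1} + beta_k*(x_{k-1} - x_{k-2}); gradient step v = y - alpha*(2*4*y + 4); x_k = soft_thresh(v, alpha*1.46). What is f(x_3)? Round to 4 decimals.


FISTA on f(x) = 4*x^2 + 4*x + 1.46*|x|
L = 8, alpha = 0.0829
Iteration 1: beta = 0.0, y = -4.6168 + 0.0*(-4.6168 + 4.6168) = -4.6168
  grad(y) = -32.9344, v = y - alpha*grad = -1.8865
  prox(v) = soft_thresh(-1.8865, 0.121) = -1.7655
Iteration 2: beta = 0.3333, y = -1.7655 + 0.3333*(-1.7655 + 4.6168) = -0.8151
  grad(y) = -2.5206, v = y - alpha*grad = -0.6061
  prox(v) = soft_thresh(-0.6061, 0.121) = -0.4851
Iteration 3: beta = 0.5, y = -0.4851 + 0.5*(-0.4851 + 1.7655) = 0.1551
  grad(y) = 5.241, v = y - alpha*grad = -0.2794
  prox(v) = soft_thresh(-0.2794, 0.121) = -0.1583
f(x_3) = 4*(-0.1583)^2 + 4*(-0.1583) + 1.46*|-0.1583| = -0.3019


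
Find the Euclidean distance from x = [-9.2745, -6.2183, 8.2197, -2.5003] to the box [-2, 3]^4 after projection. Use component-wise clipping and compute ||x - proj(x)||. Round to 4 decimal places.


Project each component onto [-2, 3].
clip(-9.2745) = -2.0, clip(-6.2183) = -2.0, clip(8.2197) = 3.0, clip(-2.5003) = -2.0
Projection = [-2.0, -2.0, 3.0, -2.0]
Squared diffs: [52.9184, 17.7941, 27.2453, 0.2503]
Distance = sqrt(98.2081) = 9.91


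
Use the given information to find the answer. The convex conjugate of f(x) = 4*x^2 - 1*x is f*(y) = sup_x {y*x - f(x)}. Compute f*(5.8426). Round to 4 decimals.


f*(y) = sup_x {y*x - a*x^2 - b*x} = sup_x {(y-b)*x - a*x^2}
FOC: (y - b) - 2a*x = 0 => x* = (y - b)/(2a)
x* = (5.8426 + 1)/(2*4) = 0.8553
f*(5.8426) = (y-b)^2/(4a) = (5.8426 + 1)^2/(4*4)
= 46.8212/16 = 2.9263


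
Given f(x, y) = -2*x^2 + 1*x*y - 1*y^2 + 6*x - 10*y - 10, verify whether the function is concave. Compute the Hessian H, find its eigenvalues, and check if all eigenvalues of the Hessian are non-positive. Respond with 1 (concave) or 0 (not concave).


The Hessian of f(x,y) = -2*x^2 + 1*x*y - 1*y^2 + 6*x - 10*y - 10 is:
H = [[-4, 1], [1, -2]]
Trace = -4 - 2 = -6
Determinant = -4*-2 - (1)^2 = 7
Discriminant = (-6)^2 - 4*7 = 8.0
Eigenvalues: lambda_1 = -4.4142, lambda_2 = -1.5858
The function is concave.

1


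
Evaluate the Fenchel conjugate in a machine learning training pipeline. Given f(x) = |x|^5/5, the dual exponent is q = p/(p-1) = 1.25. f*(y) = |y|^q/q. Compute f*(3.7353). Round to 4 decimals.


The conjugate exponent q satisfies 1/p + 1/q = 1.
p = 5, so q = 5/(5 - 1) = 1.25
|y|^q = 3.7353^1.25 = 5.1929
f*(3.7353) = 5.1929 / 1.25 = 4.1543


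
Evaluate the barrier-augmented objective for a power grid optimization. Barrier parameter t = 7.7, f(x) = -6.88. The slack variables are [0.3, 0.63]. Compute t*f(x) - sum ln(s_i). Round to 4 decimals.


Step 1: Compute log-barrier.
ln values: [-1.204, -0.462]
phi = -(-1.204 - 0.462) = 1.666
Step 2: Compute augmented objective.
t*f(x) = 7.7*-6.88 = -52.976
Total = -52.976 + 1.666 = -51.31


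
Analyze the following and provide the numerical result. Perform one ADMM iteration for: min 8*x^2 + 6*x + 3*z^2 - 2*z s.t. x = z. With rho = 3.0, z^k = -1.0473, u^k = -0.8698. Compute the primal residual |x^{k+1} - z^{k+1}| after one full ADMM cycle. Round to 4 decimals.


ADMM iteration with rho = 3.0, z^k = -1.0473, u^k = -0.8698
Step 1: x-update.
Minimize 8*x^2 + 6*x + (3.0/2)*(x + 1.0473 - 0.8698)^2
FOC: (2*8 + 3.0)*x = -6 + 3.0*(-1.0473 + 0.8698)
x^{k+1} = -0.3438
Step 2: z-update.
Minimize 3*z^2 - 2*z + (3.0/2)*(-0.3438 - z - 0.8698)^2
FOC: (2*3 + 3.0)*z = 2 + 3.0*(-0.3438 - 0.8698)
z^{k+1} = -0.1823
Step 3: u-update.
u^{k+1} = -0.8698 - 0.3438 + 0.1823 = -1.0313
Step 4: Primal residual = |-0.3438 + 0.1823| = 0.1615


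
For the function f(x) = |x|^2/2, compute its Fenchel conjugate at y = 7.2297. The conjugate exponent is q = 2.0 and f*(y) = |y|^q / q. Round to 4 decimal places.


The conjugate exponent q satisfies 1/p + 1/q = 1.
p = 2, so q = 2/(2 - 1) = 2.0
|y|^q = 7.2297^2.0 = 52.2686
f*(7.2297) = 52.2686 / 2.0 = 26.1343


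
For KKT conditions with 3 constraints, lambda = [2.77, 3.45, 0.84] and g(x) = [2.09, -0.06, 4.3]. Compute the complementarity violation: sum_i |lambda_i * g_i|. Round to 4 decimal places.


KKT complementary slackness check:
lambda_1 * g_1 = 2.77 * 2.09 = 5.7893
lambda_2 * g_2 = 3.45 * -0.06 = -0.207
lambda_3 * g_3 = 0.84 * 4.3 = 3.612
Total violation = 5.7893 + 0.207 + 3.612 = 9.6083


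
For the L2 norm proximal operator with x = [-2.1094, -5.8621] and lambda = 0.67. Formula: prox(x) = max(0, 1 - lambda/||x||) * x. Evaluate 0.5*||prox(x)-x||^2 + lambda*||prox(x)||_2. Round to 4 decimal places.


Step 1: Compute ||x||.
||x|| = 6.2301
Step 2: Compute scaling factor.
scale = max(0, 1 - 0.67/6.2301) = 0.8925
Step 3: prox(x) = [-1.8825, -5.2317]
||prox(x)|| = 5.5601
Step 4: Proximal objective.
0.5*||prox-x||^2 = 0.2245
lambda*||prox|| = 3.7253
Total = 3.9497


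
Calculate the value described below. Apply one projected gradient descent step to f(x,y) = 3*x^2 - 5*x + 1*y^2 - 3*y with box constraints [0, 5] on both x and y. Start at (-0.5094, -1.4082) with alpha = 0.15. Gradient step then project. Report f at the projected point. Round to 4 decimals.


Step 1: Compute gradient at (-0.5094, -1.4082).
grad_x = 2*3*-0.5094 - 5 = -8.0564
grad_y = 2*1*-1.4082 - 3 = -5.8164
Step 2: Gradient step.
x_raw = -0.5094 - 0.15*-8.0564 = 0.6991
y_raw = -1.4082 - 0.15*-5.8164 = -0.5357
Step 3: Project onto [0, 5].
x_proj = clip(0.6991) = 0.6991
y_proj = clip(-0.5357) = 0.0
Step 4: Evaluate f.
f(0.6991, 0.0) = -2.0292


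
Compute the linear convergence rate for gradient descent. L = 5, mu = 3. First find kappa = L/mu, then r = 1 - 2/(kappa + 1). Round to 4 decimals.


Step 1: Compute the condition number.
kappa = L/mu = 5/3 = 1.6667
Step 2: Compute the convergence rate.
r = 1 - 2/(kappa + 1) = 1 - 2*mu/(L + mu) = (L - mu)/(L + mu) = 2/8 = 0.25


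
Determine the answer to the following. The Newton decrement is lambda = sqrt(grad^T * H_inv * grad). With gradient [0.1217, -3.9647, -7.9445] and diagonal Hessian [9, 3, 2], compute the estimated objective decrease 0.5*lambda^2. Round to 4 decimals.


Step 1: H is diagonal, so H^(-1) * g = [0.0135, -1.3216, -3.9723].
Step 2: g^T H^(-1) g = sum_i g_i^2 / H_ii
  = (0.1217)^2/9 + (-3.9647)^2/3 + (-7.9445)^2/2
  = 0.0016 + 5.2396 + 31.5575 = 36.7988
Step 3: Objective decrease = 0.5 * g^T H^(-1) g = 18.3994


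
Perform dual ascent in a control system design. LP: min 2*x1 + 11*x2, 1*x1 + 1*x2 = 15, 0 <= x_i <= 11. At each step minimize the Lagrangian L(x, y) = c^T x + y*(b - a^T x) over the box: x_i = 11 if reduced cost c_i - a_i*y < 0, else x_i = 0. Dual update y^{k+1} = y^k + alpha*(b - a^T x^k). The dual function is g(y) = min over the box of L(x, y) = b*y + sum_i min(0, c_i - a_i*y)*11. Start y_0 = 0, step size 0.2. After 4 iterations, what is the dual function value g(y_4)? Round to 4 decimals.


Dual ascent for LP: min 2*x1 + 11*x2, 1*x1 + 1*x2 = 15, 0 <= x_i <= 11
Step 1: y^k = 0.0, reduced costs: (2.0, 11.0)
  x^k = (0.0, 0.0), subgradient = b - a^T x = 15.0
  y^{k+1} = 0.0 + 0.2*15.0 = 3.0
Step 2: y^k = 3.0, reduced costs: (-1.0, 8.0)
  x^k = (11.0, 0.0), subgradient = b - a^T x = 4.0
  y^{k+1} = 3.0 + 0.2*4.0 = 3.8
Step 3: y^k = 3.8, reduced costs: (-1.8, 7.2)
  x^k = (11.0, 0.0), subgradient = b - a^T x = 4.0
  y^{k+1} = 3.8 + 0.2*4.0 = 4.6
Step 4: y^k = 4.6, reduced costs: (-2.6, 6.4)
  x^k = (11.0, 0.0), subgradient = b - a^T x = 4.0
  y^{k+1} = 4.6 + 0.2*4.0 = 5.4
Dual objective at y_4 = 5.4: reduced costs (-3.4, 5.6), box minimizer x = (11.0, 0.0)
g(y_4) = b*y + (c1 - a1*y)*x1 + (c2 - a2*y)*x2 = 15*5.4 + (-3.4)*11.0 + 5.6*0.0 = 81.0 - 37.4 + 0.0 = 43.6


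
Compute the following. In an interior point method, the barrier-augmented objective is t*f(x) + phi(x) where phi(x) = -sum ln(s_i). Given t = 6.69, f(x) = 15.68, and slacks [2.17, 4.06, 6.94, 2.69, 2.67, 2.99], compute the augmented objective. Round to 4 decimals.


Step 1: Compute log-barrier.
ln values: [0.7747, 1.4012, 1.9373, 0.9895, 0.9821, 1.0953]
phi = -(0.7747 + 1.4012 + 1.9373 + 0.9895 + 0.9821 + 1.0953) = -7.1801
Step 2: Compute augmented objective.
t*f(x) = 6.69*15.68 = 104.8992
Total = 104.8992 - 7.1801 = 97.7191


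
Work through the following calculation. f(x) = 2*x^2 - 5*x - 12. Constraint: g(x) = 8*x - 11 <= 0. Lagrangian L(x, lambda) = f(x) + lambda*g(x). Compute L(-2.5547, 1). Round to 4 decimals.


Step 1: Evaluate f(x).
f(-2.5547) = 2*(-2.5547)^2 - 5*(-2.5547) - 12 = 13.8265
Step 2: Evaluate g(x).
g(-2.5547) = 8*-2.5547 - 11 = -31.4376
Step 3: Compute Lagrangian.
L = 13.8265 + 1*-31.4376 = -17.6111


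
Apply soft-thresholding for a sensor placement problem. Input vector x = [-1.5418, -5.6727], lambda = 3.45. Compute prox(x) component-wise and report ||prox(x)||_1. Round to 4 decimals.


Soft-thresholding with lambda = 3.45:
prox(-1.5418) = sign(-1.5418)*max(|-1.5418| - 3.45, 0) = 0.0
prox(-5.6727) = sign(-5.6727)*max(|-5.6727| - 3.45, 0) = -2.2227
prox(x) = [0.0, -2.2227]
||prox(x)||_1 = 0.0 + 2.2227 = 2.2227


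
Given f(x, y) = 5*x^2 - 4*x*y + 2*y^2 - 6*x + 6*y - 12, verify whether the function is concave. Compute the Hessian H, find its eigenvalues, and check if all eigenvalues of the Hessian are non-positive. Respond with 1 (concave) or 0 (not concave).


The Hessian of f(x,y) = 5*x^2 - 4*x*y + 2*y^2 - 6*x + 6*y - 12 is:
H = [[10, -4], [-4, 4]]
Trace = 10 + 4 = 14
Determinant = 10*4 - (-4)^2 = 24
Discriminant = (14)^2 - 4*24 = 100.0
Eigenvalues: lambda_1 = 2.0, lambda_2 = 12.0
The function is not concave.

0


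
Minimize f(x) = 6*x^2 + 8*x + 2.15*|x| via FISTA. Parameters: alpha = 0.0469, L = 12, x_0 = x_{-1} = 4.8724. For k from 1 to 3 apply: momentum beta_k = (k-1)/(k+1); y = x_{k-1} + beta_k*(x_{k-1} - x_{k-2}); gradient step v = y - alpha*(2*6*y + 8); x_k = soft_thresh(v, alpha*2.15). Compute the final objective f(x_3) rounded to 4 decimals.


FISTA on f(x) = 6*x^2 + 8*x + 2.15*|x|
L = 12, alpha = 0.0469
Iteration 1: beta = 0.0, y = 4.8724 + 0.0*(4.8724 - 4.8724) = 4.8724
  grad(y) = 66.4688, v = y - alpha*grad = 1.755
  prox(v) = soft_thresh(1.755, 0.1008) = 1.6542
Iteration 2: beta = 0.3333, y = 1.6542 + 0.3333*(1.6542 - 4.8724) = 0.5814
  grad(y) = 14.9773, v = y - alpha*grad = -0.121
  prox(v) = soft_thresh(-0.121, 0.1008) = -0.0202
Iteration 3: beta = 0.5, y = -0.0202 + 0.5*(-0.0202 - 1.6542) = -0.8573
  grad(y) = -2.288, v = y - alpha*grad = -0.75
  prox(v) = soft_thresh(-0.75, 0.1008) = -0.6492
f(x_3) = 6*(-0.6492)^2 + 8*(-0.6492) + 2.15*|-0.6492| = -1.2691


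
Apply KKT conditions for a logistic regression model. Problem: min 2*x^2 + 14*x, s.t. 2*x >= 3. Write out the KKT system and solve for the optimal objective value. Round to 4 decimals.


Step 1: Try lambda = 0 (constraint inactive).
x_unc = -14/(2*2) = -3.5
Check: 2*-3.5 = -7.0 < 3 -- violated!
Step 2: Constraint must be active: 2*x = 3
x* = 3/2 = 1.5
lambda = (2*2*1.5 + 14)/2 = 10.0
Step 3: Compute optimal value.
f(x*) = 2*1.5^2 + 14*1.5 = 25.5


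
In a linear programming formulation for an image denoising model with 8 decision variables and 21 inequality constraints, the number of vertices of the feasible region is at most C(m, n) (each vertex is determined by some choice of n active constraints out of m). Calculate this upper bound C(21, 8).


Each vertex corresponds to some choice of n active constraints out of m, so the number of vertices is at most C(m, n) = m! / (n!(m-n)!).
m = 21, n = 8
Numerator: 21 * 20 * 19 * 18 * 17 * 16 * 15 * 14
Denominator: 8! = 40320
C(21, 8) = 203490


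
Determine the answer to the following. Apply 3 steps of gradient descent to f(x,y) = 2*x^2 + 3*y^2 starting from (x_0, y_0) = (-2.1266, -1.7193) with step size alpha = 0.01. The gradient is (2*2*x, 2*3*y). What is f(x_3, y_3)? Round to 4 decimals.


Gradient descent on f(x,y) = 2*x^2 + 3*y^2.
Starting point: (-2.1266, -1.7193), alpha = 0.01
Step 1: grad_x = 2*2*-2.1266 = -8.5064, grad_y = 2*3*-1.7193 = -10.3158
  x_1 = -2.1266 - 0.01*-8.5064 = -2.0415
  y_1 = -1.7193 - 0.01*-10.3158 = -1.6161
Step 2: grad_x = 2*2*-2.0415 = -8.1661, grad_y = 2*3*-1.6161 = -9.6969
  x_2 = -2.0415 - 0.01*-8.1661 = -1.9599
  y_2 = -1.6161 - 0.01*-9.6969 = -1.5192
Step 3: grad_x = 2*2*-1.9599 = -7.8395, grad_y = 2*3*-1.5192 = -9.115
  x_3 = -1.9599 - 0.01*-7.8395 = -1.8815
  y_3 = -1.5192 - 0.01*-9.115 = -1.428
f(-1.8815, -1.428) = 2*(-1.8815)^2 + 3*(-1.428)^2 = 13.1977


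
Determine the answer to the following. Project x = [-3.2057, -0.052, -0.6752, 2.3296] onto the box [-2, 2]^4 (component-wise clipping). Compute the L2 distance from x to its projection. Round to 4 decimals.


Project each component onto [-2, 2].
clip(-3.2057) = -2.0, clip(-0.052) = -0.052, clip(-0.6752) = -0.6752, clip(2.3296) = 2.0
Projection = [-2.0, -0.052, -0.6752, 2.0]
Squared diffs: [1.4537, 0.0, 0.0, 0.1086]
Distance = sqrt(1.5623) = 1.2499


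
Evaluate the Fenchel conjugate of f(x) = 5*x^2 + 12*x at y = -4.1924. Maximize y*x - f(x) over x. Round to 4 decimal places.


f*(y) = sup_x {y*x - a*x^2 - b*x} = sup_x {(y-b)*x - a*x^2}
FOC: (y - b) - 2a*x = 0 => x* = (y - b)/(2a)
x* = (-4.1924 - 12)/(2*5) = -1.6192
f*(-4.1924) = (y-b)^2/(4a) = (-4.1924 - 12)^2/(4*5)
= 262.1938/20 = 13.1097


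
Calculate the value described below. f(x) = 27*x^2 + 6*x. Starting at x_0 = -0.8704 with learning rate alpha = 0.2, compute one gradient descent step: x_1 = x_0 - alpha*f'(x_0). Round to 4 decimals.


We compute the gradient at x_0 and apply the update.
f'(x) = 54*x + 6
f'(-0.8704) = 54*-0.8704 + 6 = -41.0016
x_1 = -0.8704 - 0.2*-41.0016 = 7.3299


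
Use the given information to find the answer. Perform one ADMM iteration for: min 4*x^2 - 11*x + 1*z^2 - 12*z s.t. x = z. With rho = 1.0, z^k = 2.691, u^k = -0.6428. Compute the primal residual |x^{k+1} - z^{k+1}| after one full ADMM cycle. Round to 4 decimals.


ADMM iteration with rho = 1.0, z^k = 2.691, u^k = -0.6428
Step 1: x-update.
Minimize 4*x^2 - 11*x + (1.0/2)*(x - 2.691 - 0.6428)^2
FOC: (2*4 + 1.0)*x = 11 + 1.0*(2.691 + 0.6428)
x^{k+1} = 1.5926
Step 2: z-update.
Minimize 1*z^2 - 12*z + (1.0/2)*(1.5926 - z - 0.6428)^2
FOC: (2*1 + 1.0)*z = 12 + 1.0*(1.5926 - 0.6428)
z^{k+1} = 4.3166
Step 3: u-update.
u^{k+1} = -0.6428 + 1.5926 - 4.3166 = -3.3668
Step 4: Primal residual = |1.5926 - 4.3166| = 2.724


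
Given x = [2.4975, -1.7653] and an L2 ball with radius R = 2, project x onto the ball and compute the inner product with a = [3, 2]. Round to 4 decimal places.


Step 1: Compute ||x|| (intermediates to 6 decimals).
||x|| = sqrt(2.4975^2 + (-1.7653)^2) = 3.058397
Step 2: Project.
Since ||x|| > R, scale = R/||x|| = 2/3.058397 = 0.653937, proj(x) = scale * x
proj(x) = [1.633208, -1.154395]
Step 3: Dot product.
a^T * proj(x) = 3*1.633208 + 2*(-1.154395) = 2.5908


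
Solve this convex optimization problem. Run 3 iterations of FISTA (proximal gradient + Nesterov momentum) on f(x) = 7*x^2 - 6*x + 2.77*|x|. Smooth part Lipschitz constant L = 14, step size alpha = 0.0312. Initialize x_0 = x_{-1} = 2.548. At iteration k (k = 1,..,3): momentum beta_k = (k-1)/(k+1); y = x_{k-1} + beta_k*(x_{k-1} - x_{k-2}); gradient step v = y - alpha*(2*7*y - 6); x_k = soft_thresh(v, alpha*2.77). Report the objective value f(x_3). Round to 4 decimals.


FISTA on f(x) = 7*x^2 - 6*x + 2.77*|x|
L = 14, alpha = 0.0312
Iteration 1: beta = 0.0, y = 2.548 + 0.0*(2.548 - 2.548) = 2.548
  grad(y) = 29.672, v = y - alpha*grad = 1.6222
  prox(v) = soft_thresh(1.6222, 0.0864) = 1.5358
Iteration 2: beta = 0.3333, y = 1.5358 + 0.3333*(1.5358 - 2.548) = 1.1984
  grad(y) = 10.7778, v = y - alpha*grad = 0.8621
  prox(v) = soft_thresh(0.8621, 0.0864) = 0.7757
Iteration 3: beta = 0.5, y = 0.7757 + 0.5*(0.7757 - 1.5358) = 0.3957
  grad(y) = -0.4605, v = y - alpha*grad = 0.41
  prox(v) = soft_thresh(0.41, 0.0864) = 0.3236
f(x_3) = 7*0.3236^2 - 6*0.3236 + 2.77*|0.3236| = -0.3122


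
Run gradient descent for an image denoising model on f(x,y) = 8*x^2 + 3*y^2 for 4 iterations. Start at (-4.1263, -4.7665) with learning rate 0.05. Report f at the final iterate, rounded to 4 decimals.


Gradient descent on f(x,y) = 8*x^2 + 3*y^2.
Starting point: (-4.1263, -4.7665), alpha = 0.05
Step 1: grad_x = 2*8*-4.1263 = -66.0208, grad_y = 2*3*-4.7665 = -28.599
  x_1 = -4.1263 - 0.05*-66.0208 = -0.8253
  y_1 = -4.7665 - 0.05*-28.599 = -3.3366
Step 2: grad_x = 2*8*-0.8253 = -13.2042, grad_y = 2*3*-3.3366 = -20.0193
  x_2 = -0.8253 - 0.05*-13.2042 = -0.1651
  y_2 = -3.3366 - 0.05*-20.0193 = -2.3356
Step 3: grad_x = 2*8*-0.1651 = -2.6408, grad_y = 2*3*-2.3356 = -14.0135
  x_3 = -0.1651 - 0.05*-2.6408 = -0.033
  y_3 = -2.3356 - 0.05*-14.0135 = -1.6349
Step 4: grad_x = 2*8*-0.033 = -0.5282, grad_y = 2*3*-1.6349 = -9.8095
  x_4 = -0.033 - 0.05*-0.5282 = -0.0066
  y_4 = -1.6349 - 0.05*-9.8095 = -1.1444
f(-0.0066, -1.1444) = 8*(-0.0066)^2 + 3*(-1.1444)^2 = 3.9296


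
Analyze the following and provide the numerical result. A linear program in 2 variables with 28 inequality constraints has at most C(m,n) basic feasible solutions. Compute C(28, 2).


Each vertex corresponds to some choice of n active constraints out of m, so the number of vertices is at most C(m, n) = m! / (n!(m-n)!).
m = 28, n = 2
Numerator: 28 * 27
Denominator: 2! = 2
C(28, 2) = 378


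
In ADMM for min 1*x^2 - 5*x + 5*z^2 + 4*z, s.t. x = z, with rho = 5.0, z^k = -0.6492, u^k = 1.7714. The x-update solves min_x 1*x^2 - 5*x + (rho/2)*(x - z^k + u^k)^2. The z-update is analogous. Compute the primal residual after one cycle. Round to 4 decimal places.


ADMM iteration with rho = 5.0, z^k = -0.6492, u^k = 1.7714
Step 1: x-update.
Minimize 1*x^2 - 5*x + (5.0/2)*(x + 0.6492 + 1.7714)^2
FOC: (2*1 + 5.0)*x = 5 + 5.0*(-0.6492 - 1.7714)
x^{k+1} = -1.0147
Step 2: z-update.
Minimize 5*z^2 + 4*z + (5.0/2)*(-1.0147 - z + 1.7714)^2
FOC: (2*5 + 5.0)*z = -4 + 5.0*(-1.0147 + 1.7714)
z^{k+1} = -0.0144
Step 3: u-update.
u^{k+1} = 1.7714 - 1.0147 + 0.0144 = 0.7711
Step 4: Primal residual = |-1.0147 + 0.0144| = 1.0003
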